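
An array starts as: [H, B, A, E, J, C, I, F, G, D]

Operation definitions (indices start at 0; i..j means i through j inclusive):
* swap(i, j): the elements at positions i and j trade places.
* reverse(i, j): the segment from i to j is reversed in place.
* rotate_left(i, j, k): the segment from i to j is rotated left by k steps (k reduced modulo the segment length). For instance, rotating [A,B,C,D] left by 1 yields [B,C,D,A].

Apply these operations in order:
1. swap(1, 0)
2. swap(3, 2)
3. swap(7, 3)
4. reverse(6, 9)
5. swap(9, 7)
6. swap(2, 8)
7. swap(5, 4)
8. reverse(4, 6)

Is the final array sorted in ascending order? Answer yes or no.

Answer: no

Derivation:
After 1 (swap(1, 0)): [B, H, A, E, J, C, I, F, G, D]
After 2 (swap(3, 2)): [B, H, E, A, J, C, I, F, G, D]
After 3 (swap(7, 3)): [B, H, E, F, J, C, I, A, G, D]
After 4 (reverse(6, 9)): [B, H, E, F, J, C, D, G, A, I]
After 5 (swap(9, 7)): [B, H, E, F, J, C, D, I, A, G]
After 6 (swap(2, 8)): [B, H, A, F, J, C, D, I, E, G]
After 7 (swap(5, 4)): [B, H, A, F, C, J, D, I, E, G]
After 8 (reverse(4, 6)): [B, H, A, F, D, J, C, I, E, G]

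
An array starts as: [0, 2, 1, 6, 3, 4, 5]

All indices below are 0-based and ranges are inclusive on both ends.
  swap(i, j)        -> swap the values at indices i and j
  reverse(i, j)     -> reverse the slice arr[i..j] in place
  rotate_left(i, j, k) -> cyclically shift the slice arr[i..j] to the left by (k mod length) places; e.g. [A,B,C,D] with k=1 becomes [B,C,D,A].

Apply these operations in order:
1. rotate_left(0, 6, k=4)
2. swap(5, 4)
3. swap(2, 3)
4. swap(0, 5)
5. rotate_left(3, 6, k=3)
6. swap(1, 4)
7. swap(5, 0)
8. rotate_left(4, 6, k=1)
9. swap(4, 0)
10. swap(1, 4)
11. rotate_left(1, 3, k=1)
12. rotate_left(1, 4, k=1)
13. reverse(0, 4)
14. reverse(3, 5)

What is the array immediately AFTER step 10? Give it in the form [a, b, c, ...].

Answer: [2, 1, 0, 6, 5, 3, 4]

Derivation:
After 1 (rotate_left(0, 6, k=4)): [3, 4, 5, 0, 2, 1, 6]
After 2 (swap(5, 4)): [3, 4, 5, 0, 1, 2, 6]
After 3 (swap(2, 3)): [3, 4, 0, 5, 1, 2, 6]
After 4 (swap(0, 5)): [2, 4, 0, 5, 1, 3, 6]
After 5 (rotate_left(3, 6, k=3)): [2, 4, 0, 6, 5, 1, 3]
After 6 (swap(1, 4)): [2, 5, 0, 6, 4, 1, 3]
After 7 (swap(5, 0)): [1, 5, 0, 6, 4, 2, 3]
After 8 (rotate_left(4, 6, k=1)): [1, 5, 0, 6, 2, 3, 4]
After 9 (swap(4, 0)): [2, 5, 0, 6, 1, 3, 4]
After 10 (swap(1, 4)): [2, 1, 0, 6, 5, 3, 4]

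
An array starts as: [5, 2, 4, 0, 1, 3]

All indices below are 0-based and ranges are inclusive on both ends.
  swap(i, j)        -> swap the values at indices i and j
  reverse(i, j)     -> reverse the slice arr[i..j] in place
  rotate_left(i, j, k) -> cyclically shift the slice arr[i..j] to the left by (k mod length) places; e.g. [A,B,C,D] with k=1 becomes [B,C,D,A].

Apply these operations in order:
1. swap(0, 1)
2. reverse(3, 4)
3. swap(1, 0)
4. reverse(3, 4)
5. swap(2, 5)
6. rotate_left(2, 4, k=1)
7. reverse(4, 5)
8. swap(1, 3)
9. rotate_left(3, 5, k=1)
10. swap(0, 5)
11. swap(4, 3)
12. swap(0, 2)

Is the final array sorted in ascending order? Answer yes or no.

Answer: yes

Derivation:
After 1 (swap(0, 1)): [2, 5, 4, 0, 1, 3]
After 2 (reverse(3, 4)): [2, 5, 4, 1, 0, 3]
After 3 (swap(1, 0)): [5, 2, 4, 1, 0, 3]
After 4 (reverse(3, 4)): [5, 2, 4, 0, 1, 3]
After 5 (swap(2, 5)): [5, 2, 3, 0, 1, 4]
After 6 (rotate_left(2, 4, k=1)): [5, 2, 0, 1, 3, 4]
After 7 (reverse(4, 5)): [5, 2, 0, 1, 4, 3]
After 8 (swap(1, 3)): [5, 1, 0, 2, 4, 3]
After 9 (rotate_left(3, 5, k=1)): [5, 1, 0, 4, 3, 2]
After 10 (swap(0, 5)): [2, 1, 0, 4, 3, 5]
After 11 (swap(4, 3)): [2, 1, 0, 3, 4, 5]
After 12 (swap(0, 2)): [0, 1, 2, 3, 4, 5]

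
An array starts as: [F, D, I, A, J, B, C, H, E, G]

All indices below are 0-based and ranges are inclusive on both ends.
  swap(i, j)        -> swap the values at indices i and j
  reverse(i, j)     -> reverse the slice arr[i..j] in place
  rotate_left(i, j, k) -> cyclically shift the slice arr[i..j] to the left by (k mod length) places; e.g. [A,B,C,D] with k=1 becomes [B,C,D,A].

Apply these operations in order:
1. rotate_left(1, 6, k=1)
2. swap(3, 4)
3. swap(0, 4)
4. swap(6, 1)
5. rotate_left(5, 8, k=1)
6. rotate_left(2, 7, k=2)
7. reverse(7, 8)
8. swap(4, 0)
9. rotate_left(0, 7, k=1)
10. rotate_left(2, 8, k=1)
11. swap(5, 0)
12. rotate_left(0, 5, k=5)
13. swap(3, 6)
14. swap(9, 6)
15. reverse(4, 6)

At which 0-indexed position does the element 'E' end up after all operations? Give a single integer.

Answer: 6

Derivation:
After 1 (rotate_left(1, 6, k=1)): [F, I, A, J, B, C, D, H, E, G]
After 2 (swap(3, 4)): [F, I, A, B, J, C, D, H, E, G]
After 3 (swap(0, 4)): [J, I, A, B, F, C, D, H, E, G]
After 4 (swap(6, 1)): [J, D, A, B, F, C, I, H, E, G]
After 5 (rotate_left(5, 8, k=1)): [J, D, A, B, F, I, H, E, C, G]
After 6 (rotate_left(2, 7, k=2)): [J, D, F, I, H, E, A, B, C, G]
After 7 (reverse(7, 8)): [J, D, F, I, H, E, A, C, B, G]
After 8 (swap(4, 0)): [H, D, F, I, J, E, A, C, B, G]
After 9 (rotate_left(0, 7, k=1)): [D, F, I, J, E, A, C, H, B, G]
After 10 (rotate_left(2, 8, k=1)): [D, F, J, E, A, C, H, B, I, G]
After 11 (swap(5, 0)): [C, F, J, E, A, D, H, B, I, G]
After 12 (rotate_left(0, 5, k=5)): [D, C, F, J, E, A, H, B, I, G]
After 13 (swap(3, 6)): [D, C, F, H, E, A, J, B, I, G]
After 14 (swap(9, 6)): [D, C, F, H, E, A, G, B, I, J]
After 15 (reverse(4, 6)): [D, C, F, H, G, A, E, B, I, J]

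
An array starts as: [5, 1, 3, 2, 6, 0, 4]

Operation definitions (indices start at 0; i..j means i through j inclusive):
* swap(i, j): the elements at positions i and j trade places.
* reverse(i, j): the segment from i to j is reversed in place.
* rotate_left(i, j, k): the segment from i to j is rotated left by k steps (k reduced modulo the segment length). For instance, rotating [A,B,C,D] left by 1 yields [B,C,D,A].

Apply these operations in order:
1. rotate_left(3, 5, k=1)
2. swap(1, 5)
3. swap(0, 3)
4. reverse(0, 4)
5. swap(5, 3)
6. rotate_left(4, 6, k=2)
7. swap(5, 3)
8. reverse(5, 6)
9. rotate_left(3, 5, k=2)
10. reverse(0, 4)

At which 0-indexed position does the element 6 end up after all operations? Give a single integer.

Answer: 0

Derivation:
After 1 (rotate_left(3, 5, k=1)): [5, 1, 3, 6, 0, 2, 4]
After 2 (swap(1, 5)): [5, 2, 3, 6, 0, 1, 4]
After 3 (swap(0, 3)): [6, 2, 3, 5, 0, 1, 4]
After 4 (reverse(0, 4)): [0, 5, 3, 2, 6, 1, 4]
After 5 (swap(5, 3)): [0, 5, 3, 1, 6, 2, 4]
After 6 (rotate_left(4, 6, k=2)): [0, 5, 3, 1, 4, 6, 2]
After 7 (swap(5, 3)): [0, 5, 3, 6, 4, 1, 2]
After 8 (reverse(5, 6)): [0, 5, 3, 6, 4, 2, 1]
After 9 (rotate_left(3, 5, k=2)): [0, 5, 3, 2, 6, 4, 1]
After 10 (reverse(0, 4)): [6, 2, 3, 5, 0, 4, 1]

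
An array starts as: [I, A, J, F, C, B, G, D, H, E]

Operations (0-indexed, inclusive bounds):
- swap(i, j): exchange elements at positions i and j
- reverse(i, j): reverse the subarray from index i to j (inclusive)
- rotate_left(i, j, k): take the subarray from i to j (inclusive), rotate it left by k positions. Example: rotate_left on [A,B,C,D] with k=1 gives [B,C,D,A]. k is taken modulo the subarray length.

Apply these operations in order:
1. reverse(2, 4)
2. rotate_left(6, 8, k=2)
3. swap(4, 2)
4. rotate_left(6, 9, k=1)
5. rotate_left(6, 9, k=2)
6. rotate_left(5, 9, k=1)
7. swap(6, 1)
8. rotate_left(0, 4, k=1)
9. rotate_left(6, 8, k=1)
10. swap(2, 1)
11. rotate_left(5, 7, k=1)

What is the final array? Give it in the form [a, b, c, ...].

After 1 (reverse(2, 4)): [I, A, C, F, J, B, G, D, H, E]
After 2 (rotate_left(6, 8, k=2)): [I, A, C, F, J, B, H, G, D, E]
After 3 (swap(4, 2)): [I, A, J, F, C, B, H, G, D, E]
After 4 (rotate_left(6, 9, k=1)): [I, A, J, F, C, B, G, D, E, H]
After 5 (rotate_left(6, 9, k=2)): [I, A, J, F, C, B, E, H, G, D]
After 6 (rotate_left(5, 9, k=1)): [I, A, J, F, C, E, H, G, D, B]
After 7 (swap(6, 1)): [I, H, J, F, C, E, A, G, D, B]
After 8 (rotate_left(0, 4, k=1)): [H, J, F, C, I, E, A, G, D, B]
After 9 (rotate_left(6, 8, k=1)): [H, J, F, C, I, E, G, D, A, B]
After 10 (swap(2, 1)): [H, F, J, C, I, E, G, D, A, B]
After 11 (rotate_left(5, 7, k=1)): [H, F, J, C, I, G, D, E, A, B]

Answer: [H, F, J, C, I, G, D, E, A, B]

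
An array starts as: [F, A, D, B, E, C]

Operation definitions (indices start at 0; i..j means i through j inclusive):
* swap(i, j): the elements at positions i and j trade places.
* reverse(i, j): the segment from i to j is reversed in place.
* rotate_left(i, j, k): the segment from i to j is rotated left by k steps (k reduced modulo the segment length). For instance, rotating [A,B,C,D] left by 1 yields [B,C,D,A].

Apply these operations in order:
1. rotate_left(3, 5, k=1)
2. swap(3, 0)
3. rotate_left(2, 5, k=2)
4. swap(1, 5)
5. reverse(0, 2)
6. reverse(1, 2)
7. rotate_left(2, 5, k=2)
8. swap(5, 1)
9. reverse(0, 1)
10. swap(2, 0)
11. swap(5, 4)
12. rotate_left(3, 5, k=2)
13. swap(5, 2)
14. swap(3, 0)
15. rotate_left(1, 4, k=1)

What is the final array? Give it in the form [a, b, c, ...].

Answer: [F, E, D, A, C, B]

Derivation:
After 1 (rotate_left(3, 5, k=1)): [F, A, D, E, C, B]
After 2 (swap(3, 0)): [E, A, D, F, C, B]
After 3 (rotate_left(2, 5, k=2)): [E, A, C, B, D, F]
After 4 (swap(1, 5)): [E, F, C, B, D, A]
After 5 (reverse(0, 2)): [C, F, E, B, D, A]
After 6 (reverse(1, 2)): [C, E, F, B, D, A]
After 7 (rotate_left(2, 5, k=2)): [C, E, D, A, F, B]
After 8 (swap(5, 1)): [C, B, D, A, F, E]
After 9 (reverse(0, 1)): [B, C, D, A, F, E]
After 10 (swap(2, 0)): [D, C, B, A, F, E]
After 11 (swap(5, 4)): [D, C, B, A, E, F]
After 12 (rotate_left(3, 5, k=2)): [D, C, B, F, A, E]
After 13 (swap(5, 2)): [D, C, E, F, A, B]
After 14 (swap(3, 0)): [F, C, E, D, A, B]
After 15 (rotate_left(1, 4, k=1)): [F, E, D, A, C, B]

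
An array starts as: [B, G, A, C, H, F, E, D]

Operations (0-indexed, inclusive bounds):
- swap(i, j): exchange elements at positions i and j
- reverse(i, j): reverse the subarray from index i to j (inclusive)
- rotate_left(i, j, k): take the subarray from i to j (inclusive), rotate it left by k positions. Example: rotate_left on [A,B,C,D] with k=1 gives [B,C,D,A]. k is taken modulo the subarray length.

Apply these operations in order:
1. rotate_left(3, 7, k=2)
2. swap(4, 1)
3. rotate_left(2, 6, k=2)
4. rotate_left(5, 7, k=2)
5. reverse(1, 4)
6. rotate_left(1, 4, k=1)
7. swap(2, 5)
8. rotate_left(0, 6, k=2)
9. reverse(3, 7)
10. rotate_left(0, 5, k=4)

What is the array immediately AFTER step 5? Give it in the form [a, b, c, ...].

Answer: [B, C, D, G, E, H, A, F]

Derivation:
After 1 (rotate_left(3, 7, k=2)): [B, G, A, F, E, D, C, H]
After 2 (swap(4, 1)): [B, E, A, F, G, D, C, H]
After 3 (rotate_left(2, 6, k=2)): [B, E, G, D, C, A, F, H]
After 4 (rotate_left(5, 7, k=2)): [B, E, G, D, C, H, A, F]
After 5 (reverse(1, 4)): [B, C, D, G, E, H, A, F]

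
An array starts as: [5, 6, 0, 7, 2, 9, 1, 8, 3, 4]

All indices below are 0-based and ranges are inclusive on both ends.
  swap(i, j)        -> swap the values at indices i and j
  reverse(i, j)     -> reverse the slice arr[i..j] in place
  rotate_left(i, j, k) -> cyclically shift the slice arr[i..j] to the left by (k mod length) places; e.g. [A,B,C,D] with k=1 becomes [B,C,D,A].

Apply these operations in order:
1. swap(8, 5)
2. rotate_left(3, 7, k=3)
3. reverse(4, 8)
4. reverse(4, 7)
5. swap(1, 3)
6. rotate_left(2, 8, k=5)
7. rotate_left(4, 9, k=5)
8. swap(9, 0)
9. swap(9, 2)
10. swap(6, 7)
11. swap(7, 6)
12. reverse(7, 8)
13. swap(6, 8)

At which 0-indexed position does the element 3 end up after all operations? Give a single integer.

Answer: 0

Derivation:
After 1 (swap(8, 5)): [5, 6, 0, 7, 2, 3, 1, 8, 9, 4]
After 2 (rotate_left(3, 7, k=3)): [5, 6, 0, 1, 8, 7, 2, 3, 9, 4]
After 3 (reverse(4, 8)): [5, 6, 0, 1, 9, 3, 2, 7, 8, 4]
After 4 (reverse(4, 7)): [5, 6, 0, 1, 7, 2, 3, 9, 8, 4]
After 5 (swap(1, 3)): [5, 1, 0, 6, 7, 2, 3, 9, 8, 4]
After 6 (rotate_left(2, 8, k=5)): [5, 1, 9, 8, 0, 6, 7, 2, 3, 4]
After 7 (rotate_left(4, 9, k=5)): [5, 1, 9, 8, 4, 0, 6, 7, 2, 3]
After 8 (swap(9, 0)): [3, 1, 9, 8, 4, 0, 6, 7, 2, 5]
After 9 (swap(9, 2)): [3, 1, 5, 8, 4, 0, 6, 7, 2, 9]
After 10 (swap(6, 7)): [3, 1, 5, 8, 4, 0, 7, 6, 2, 9]
After 11 (swap(7, 6)): [3, 1, 5, 8, 4, 0, 6, 7, 2, 9]
After 12 (reverse(7, 8)): [3, 1, 5, 8, 4, 0, 6, 2, 7, 9]
After 13 (swap(6, 8)): [3, 1, 5, 8, 4, 0, 7, 2, 6, 9]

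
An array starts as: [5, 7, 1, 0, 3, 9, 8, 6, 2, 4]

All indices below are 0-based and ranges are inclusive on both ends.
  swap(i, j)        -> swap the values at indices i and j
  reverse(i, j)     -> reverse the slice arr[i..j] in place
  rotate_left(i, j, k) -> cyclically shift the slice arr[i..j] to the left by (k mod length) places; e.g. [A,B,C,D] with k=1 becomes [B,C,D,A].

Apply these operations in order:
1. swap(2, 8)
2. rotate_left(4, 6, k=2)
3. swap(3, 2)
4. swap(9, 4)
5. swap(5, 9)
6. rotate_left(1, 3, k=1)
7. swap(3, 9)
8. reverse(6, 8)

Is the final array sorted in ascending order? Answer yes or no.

After 1 (swap(2, 8)): [5, 7, 2, 0, 3, 9, 8, 6, 1, 4]
After 2 (rotate_left(4, 6, k=2)): [5, 7, 2, 0, 8, 3, 9, 6, 1, 4]
After 3 (swap(3, 2)): [5, 7, 0, 2, 8, 3, 9, 6, 1, 4]
After 4 (swap(9, 4)): [5, 7, 0, 2, 4, 3, 9, 6, 1, 8]
After 5 (swap(5, 9)): [5, 7, 0, 2, 4, 8, 9, 6, 1, 3]
After 6 (rotate_left(1, 3, k=1)): [5, 0, 2, 7, 4, 8, 9, 6, 1, 3]
After 7 (swap(3, 9)): [5, 0, 2, 3, 4, 8, 9, 6, 1, 7]
After 8 (reverse(6, 8)): [5, 0, 2, 3, 4, 8, 1, 6, 9, 7]

Answer: no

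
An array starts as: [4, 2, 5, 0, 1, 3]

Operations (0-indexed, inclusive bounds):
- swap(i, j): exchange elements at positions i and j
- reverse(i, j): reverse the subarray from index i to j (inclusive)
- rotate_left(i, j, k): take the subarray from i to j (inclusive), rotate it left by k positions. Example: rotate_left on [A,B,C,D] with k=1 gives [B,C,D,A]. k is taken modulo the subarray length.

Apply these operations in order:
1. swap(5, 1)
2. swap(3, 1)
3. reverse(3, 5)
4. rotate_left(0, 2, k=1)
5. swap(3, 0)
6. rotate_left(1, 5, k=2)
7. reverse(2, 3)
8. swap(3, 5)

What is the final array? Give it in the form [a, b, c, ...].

Answer: [2, 0, 3, 4, 5, 1]

Derivation:
After 1 (swap(5, 1)): [4, 3, 5, 0, 1, 2]
After 2 (swap(3, 1)): [4, 0, 5, 3, 1, 2]
After 3 (reverse(3, 5)): [4, 0, 5, 2, 1, 3]
After 4 (rotate_left(0, 2, k=1)): [0, 5, 4, 2, 1, 3]
After 5 (swap(3, 0)): [2, 5, 4, 0, 1, 3]
After 6 (rotate_left(1, 5, k=2)): [2, 0, 1, 3, 5, 4]
After 7 (reverse(2, 3)): [2, 0, 3, 1, 5, 4]
After 8 (swap(3, 5)): [2, 0, 3, 4, 5, 1]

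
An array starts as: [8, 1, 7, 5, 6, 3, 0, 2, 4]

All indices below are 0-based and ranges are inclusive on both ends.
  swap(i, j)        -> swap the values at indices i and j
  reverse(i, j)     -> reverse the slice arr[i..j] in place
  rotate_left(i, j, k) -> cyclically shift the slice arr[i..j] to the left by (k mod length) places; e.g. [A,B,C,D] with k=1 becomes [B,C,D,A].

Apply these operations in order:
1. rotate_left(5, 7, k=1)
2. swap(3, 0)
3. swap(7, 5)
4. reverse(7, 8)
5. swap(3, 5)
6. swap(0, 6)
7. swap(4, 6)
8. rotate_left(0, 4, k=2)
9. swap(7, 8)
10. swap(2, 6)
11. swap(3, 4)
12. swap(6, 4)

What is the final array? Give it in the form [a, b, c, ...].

After 1 (rotate_left(5, 7, k=1)): [8, 1, 7, 5, 6, 0, 2, 3, 4]
After 2 (swap(3, 0)): [5, 1, 7, 8, 6, 0, 2, 3, 4]
After 3 (swap(7, 5)): [5, 1, 7, 8, 6, 3, 2, 0, 4]
After 4 (reverse(7, 8)): [5, 1, 7, 8, 6, 3, 2, 4, 0]
After 5 (swap(3, 5)): [5, 1, 7, 3, 6, 8, 2, 4, 0]
After 6 (swap(0, 6)): [2, 1, 7, 3, 6, 8, 5, 4, 0]
After 7 (swap(4, 6)): [2, 1, 7, 3, 5, 8, 6, 4, 0]
After 8 (rotate_left(0, 4, k=2)): [7, 3, 5, 2, 1, 8, 6, 4, 0]
After 9 (swap(7, 8)): [7, 3, 5, 2, 1, 8, 6, 0, 4]
After 10 (swap(2, 6)): [7, 3, 6, 2, 1, 8, 5, 0, 4]
After 11 (swap(3, 4)): [7, 3, 6, 1, 2, 8, 5, 0, 4]
After 12 (swap(6, 4)): [7, 3, 6, 1, 5, 8, 2, 0, 4]

Answer: [7, 3, 6, 1, 5, 8, 2, 0, 4]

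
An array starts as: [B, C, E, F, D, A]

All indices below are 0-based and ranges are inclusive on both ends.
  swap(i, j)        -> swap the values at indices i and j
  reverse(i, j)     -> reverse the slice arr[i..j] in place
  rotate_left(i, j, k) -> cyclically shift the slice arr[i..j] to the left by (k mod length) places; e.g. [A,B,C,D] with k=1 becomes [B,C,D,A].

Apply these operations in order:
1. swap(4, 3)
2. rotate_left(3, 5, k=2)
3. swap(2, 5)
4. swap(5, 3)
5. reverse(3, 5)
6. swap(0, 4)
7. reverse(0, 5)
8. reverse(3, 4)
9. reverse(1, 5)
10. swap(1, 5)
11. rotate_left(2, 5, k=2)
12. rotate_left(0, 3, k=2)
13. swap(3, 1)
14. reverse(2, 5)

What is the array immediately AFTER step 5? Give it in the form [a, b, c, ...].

Answer: [B, C, F, A, D, E]

Derivation:
After 1 (swap(4, 3)): [B, C, E, D, F, A]
After 2 (rotate_left(3, 5, k=2)): [B, C, E, A, D, F]
After 3 (swap(2, 5)): [B, C, F, A, D, E]
After 4 (swap(5, 3)): [B, C, F, E, D, A]
After 5 (reverse(3, 5)): [B, C, F, A, D, E]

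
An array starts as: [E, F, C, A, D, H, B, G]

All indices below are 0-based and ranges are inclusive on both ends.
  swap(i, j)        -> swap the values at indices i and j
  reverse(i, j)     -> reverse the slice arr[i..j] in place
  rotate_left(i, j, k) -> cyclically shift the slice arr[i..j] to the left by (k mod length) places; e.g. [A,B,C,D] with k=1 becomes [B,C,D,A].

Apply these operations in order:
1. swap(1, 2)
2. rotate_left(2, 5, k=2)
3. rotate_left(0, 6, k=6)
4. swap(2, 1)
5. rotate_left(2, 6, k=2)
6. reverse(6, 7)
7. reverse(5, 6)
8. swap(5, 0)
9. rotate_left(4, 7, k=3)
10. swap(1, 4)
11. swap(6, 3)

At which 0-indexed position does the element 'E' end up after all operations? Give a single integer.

After 1 (swap(1, 2)): [E, C, F, A, D, H, B, G]
After 2 (rotate_left(2, 5, k=2)): [E, C, D, H, F, A, B, G]
After 3 (rotate_left(0, 6, k=6)): [B, E, C, D, H, F, A, G]
After 4 (swap(2, 1)): [B, C, E, D, H, F, A, G]
After 5 (rotate_left(2, 6, k=2)): [B, C, H, F, A, E, D, G]
After 6 (reverse(6, 7)): [B, C, H, F, A, E, G, D]
After 7 (reverse(5, 6)): [B, C, H, F, A, G, E, D]
After 8 (swap(5, 0)): [G, C, H, F, A, B, E, D]
After 9 (rotate_left(4, 7, k=3)): [G, C, H, F, D, A, B, E]
After 10 (swap(1, 4)): [G, D, H, F, C, A, B, E]
After 11 (swap(6, 3)): [G, D, H, B, C, A, F, E]

Answer: 7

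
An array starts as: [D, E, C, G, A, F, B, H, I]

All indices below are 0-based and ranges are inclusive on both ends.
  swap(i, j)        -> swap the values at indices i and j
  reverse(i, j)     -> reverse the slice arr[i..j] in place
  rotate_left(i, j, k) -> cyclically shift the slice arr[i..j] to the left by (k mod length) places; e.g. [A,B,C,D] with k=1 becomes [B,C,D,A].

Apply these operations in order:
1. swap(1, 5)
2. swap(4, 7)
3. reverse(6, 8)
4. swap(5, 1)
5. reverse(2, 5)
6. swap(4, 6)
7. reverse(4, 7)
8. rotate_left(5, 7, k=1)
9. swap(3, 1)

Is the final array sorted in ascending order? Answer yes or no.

Answer: no

Derivation:
After 1 (swap(1, 5)): [D, F, C, G, A, E, B, H, I]
After 2 (swap(4, 7)): [D, F, C, G, H, E, B, A, I]
After 3 (reverse(6, 8)): [D, F, C, G, H, E, I, A, B]
After 4 (swap(5, 1)): [D, E, C, G, H, F, I, A, B]
After 5 (reverse(2, 5)): [D, E, F, H, G, C, I, A, B]
After 6 (swap(4, 6)): [D, E, F, H, I, C, G, A, B]
After 7 (reverse(4, 7)): [D, E, F, H, A, G, C, I, B]
After 8 (rotate_left(5, 7, k=1)): [D, E, F, H, A, C, I, G, B]
After 9 (swap(3, 1)): [D, H, F, E, A, C, I, G, B]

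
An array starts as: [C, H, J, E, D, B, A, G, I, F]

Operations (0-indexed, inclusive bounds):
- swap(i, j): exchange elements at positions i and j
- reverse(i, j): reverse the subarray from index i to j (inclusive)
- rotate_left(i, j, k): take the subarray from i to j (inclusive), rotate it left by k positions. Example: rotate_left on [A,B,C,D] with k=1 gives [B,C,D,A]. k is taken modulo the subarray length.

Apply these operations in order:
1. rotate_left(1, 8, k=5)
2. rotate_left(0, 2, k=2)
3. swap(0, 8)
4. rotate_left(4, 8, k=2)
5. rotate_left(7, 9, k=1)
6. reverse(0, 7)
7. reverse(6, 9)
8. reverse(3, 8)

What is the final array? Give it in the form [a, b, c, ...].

After 1 (rotate_left(1, 8, k=5)): [C, A, G, I, H, J, E, D, B, F]
After 2 (rotate_left(0, 2, k=2)): [G, C, A, I, H, J, E, D, B, F]
After 3 (swap(0, 8)): [B, C, A, I, H, J, E, D, G, F]
After 4 (rotate_left(4, 8, k=2)): [B, C, A, I, E, D, G, H, J, F]
After 5 (rotate_left(7, 9, k=1)): [B, C, A, I, E, D, G, J, F, H]
After 6 (reverse(0, 7)): [J, G, D, E, I, A, C, B, F, H]
After 7 (reverse(6, 9)): [J, G, D, E, I, A, H, F, B, C]
After 8 (reverse(3, 8)): [J, G, D, B, F, H, A, I, E, C]

Answer: [J, G, D, B, F, H, A, I, E, C]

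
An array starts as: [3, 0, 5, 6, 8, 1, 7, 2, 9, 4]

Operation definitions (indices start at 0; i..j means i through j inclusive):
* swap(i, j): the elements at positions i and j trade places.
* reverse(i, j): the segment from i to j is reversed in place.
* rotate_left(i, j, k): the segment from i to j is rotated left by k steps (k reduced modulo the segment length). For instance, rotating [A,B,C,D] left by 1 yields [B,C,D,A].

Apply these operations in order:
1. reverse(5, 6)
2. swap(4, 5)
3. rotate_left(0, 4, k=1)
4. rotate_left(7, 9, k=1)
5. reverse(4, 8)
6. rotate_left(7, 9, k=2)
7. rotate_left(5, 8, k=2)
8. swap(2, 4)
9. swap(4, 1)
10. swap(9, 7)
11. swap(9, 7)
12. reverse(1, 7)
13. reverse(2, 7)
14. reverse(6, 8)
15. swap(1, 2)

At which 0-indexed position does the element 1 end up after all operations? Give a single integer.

Answer: 6

Derivation:
After 1 (reverse(5, 6)): [3, 0, 5, 6, 8, 7, 1, 2, 9, 4]
After 2 (swap(4, 5)): [3, 0, 5, 6, 7, 8, 1, 2, 9, 4]
After 3 (rotate_left(0, 4, k=1)): [0, 5, 6, 7, 3, 8, 1, 2, 9, 4]
After 4 (rotate_left(7, 9, k=1)): [0, 5, 6, 7, 3, 8, 1, 9, 4, 2]
After 5 (reverse(4, 8)): [0, 5, 6, 7, 4, 9, 1, 8, 3, 2]
After 6 (rotate_left(7, 9, k=2)): [0, 5, 6, 7, 4, 9, 1, 2, 8, 3]
After 7 (rotate_left(5, 8, k=2)): [0, 5, 6, 7, 4, 2, 8, 9, 1, 3]
After 8 (swap(2, 4)): [0, 5, 4, 7, 6, 2, 8, 9, 1, 3]
After 9 (swap(4, 1)): [0, 6, 4, 7, 5, 2, 8, 9, 1, 3]
After 10 (swap(9, 7)): [0, 6, 4, 7, 5, 2, 8, 3, 1, 9]
After 11 (swap(9, 7)): [0, 6, 4, 7, 5, 2, 8, 9, 1, 3]
After 12 (reverse(1, 7)): [0, 9, 8, 2, 5, 7, 4, 6, 1, 3]
After 13 (reverse(2, 7)): [0, 9, 6, 4, 7, 5, 2, 8, 1, 3]
After 14 (reverse(6, 8)): [0, 9, 6, 4, 7, 5, 1, 8, 2, 3]
After 15 (swap(1, 2)): [0, 6, 9, 4, 7, 5, 1, 8, 2, 3]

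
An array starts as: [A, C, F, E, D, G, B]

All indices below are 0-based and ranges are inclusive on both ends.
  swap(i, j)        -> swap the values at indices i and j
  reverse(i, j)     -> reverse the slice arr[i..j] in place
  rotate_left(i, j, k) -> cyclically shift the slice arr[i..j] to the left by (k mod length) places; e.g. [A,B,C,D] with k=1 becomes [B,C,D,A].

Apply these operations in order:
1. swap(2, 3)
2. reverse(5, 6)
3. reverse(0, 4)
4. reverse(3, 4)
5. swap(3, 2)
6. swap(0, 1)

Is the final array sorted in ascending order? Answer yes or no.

After 1 (swap(2, 3)): [A, C, E, F, D, G, B]
After 2 (reverse(5, 6)): [A, C, E, F, D, B, G]
After 3 (reverse(0, 4)): [D, F, E, C, A, B, G]
After 4 (reverse(3, 4)): [D, F, E, A, C, B, G]
After 5 (swap(3, 2)): [D, F, A, E, C, B, G]
After 6 (swap(0, 1)): [F, D, A, E, C, B, G]

Answer: no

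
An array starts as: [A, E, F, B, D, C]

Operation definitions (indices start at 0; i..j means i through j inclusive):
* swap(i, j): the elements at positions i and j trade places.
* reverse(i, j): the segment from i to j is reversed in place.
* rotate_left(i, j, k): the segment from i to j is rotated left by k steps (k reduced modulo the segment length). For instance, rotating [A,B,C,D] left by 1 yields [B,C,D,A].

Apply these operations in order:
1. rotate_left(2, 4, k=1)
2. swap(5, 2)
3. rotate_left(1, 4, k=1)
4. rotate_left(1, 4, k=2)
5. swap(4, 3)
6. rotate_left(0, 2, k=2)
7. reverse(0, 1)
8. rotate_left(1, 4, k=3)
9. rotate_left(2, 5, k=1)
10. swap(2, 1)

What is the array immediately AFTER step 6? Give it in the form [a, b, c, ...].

After 1 (rotate_left(2, 4, k=1)): [A, E, B, D, F, C]
After 2 (swap(5, 2)): [A, E, C, D, F, B]
After 3 (rotate_left(1, 4, k=1)): [A, C, D, F, E, B]
After 4 (rotate_left(1, 4, k=2)): [A, F, E, C, D, B]
After 5 (swap(4, 3)): [A, F, E, D, C, B]
After 6 (rotate_left(0, 2, k=2)): [E, A, F, D, C, B]

Answer: [E, A, F, D, C, B]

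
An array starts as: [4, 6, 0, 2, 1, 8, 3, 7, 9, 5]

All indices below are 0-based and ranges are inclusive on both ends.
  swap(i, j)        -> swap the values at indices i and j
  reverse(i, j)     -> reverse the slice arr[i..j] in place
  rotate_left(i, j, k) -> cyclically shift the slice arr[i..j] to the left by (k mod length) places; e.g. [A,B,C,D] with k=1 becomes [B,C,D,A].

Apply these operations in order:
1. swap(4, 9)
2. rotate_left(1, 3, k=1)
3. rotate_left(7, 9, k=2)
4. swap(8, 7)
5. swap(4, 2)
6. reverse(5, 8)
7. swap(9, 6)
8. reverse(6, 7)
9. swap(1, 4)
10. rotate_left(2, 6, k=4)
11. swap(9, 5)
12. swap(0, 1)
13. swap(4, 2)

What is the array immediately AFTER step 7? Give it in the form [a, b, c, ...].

Answer: [4, 0, 5, 6, 2, 1, 9, 3, 8, 7]

Derivation:
After 1 (swap(4, 9)): [4, 6, 0, 2, 5, 8, 3, 7, 9, 1]
After 2 (rotate_left(1, 3, k=1)): [4, 0, 2, 6, 5, 8, 3, 7, 9, 1]
After 3 (rotate_left(7, 9, k=2)): [4, 0, 2, 6, 5, 8, 3, 1, 7, 9]
After 4 (swap(8, 7)): [4, 0, 2, 6, 5, 8, 3, 7, 1, 9]
After 5 (swap(4, 2)): [4, 0, 5, 6, 2, 8, 3, 7, 1, 9]
After 6 (reverse(5, 8)): [4, 0, 5, 6, 2, 1, 7, 3, 8, 9]
After 7 (swap(9, 6)): [4, 0, 5, 6, 2, 1, 9, 3, 8, 7]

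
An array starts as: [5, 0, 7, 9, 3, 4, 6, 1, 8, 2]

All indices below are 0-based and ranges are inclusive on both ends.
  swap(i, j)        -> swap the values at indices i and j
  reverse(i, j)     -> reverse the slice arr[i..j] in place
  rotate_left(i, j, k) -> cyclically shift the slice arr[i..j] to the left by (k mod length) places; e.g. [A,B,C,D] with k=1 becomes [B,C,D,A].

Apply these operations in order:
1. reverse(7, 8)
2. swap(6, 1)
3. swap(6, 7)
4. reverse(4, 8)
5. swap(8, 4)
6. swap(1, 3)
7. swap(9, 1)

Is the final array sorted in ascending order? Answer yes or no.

Answer: no

Derivation:
After 1 (reverse(7, 8)): [5, 0, 7, 9, 3, 4, 6, 8, 1, 2]
After 2 (swap(6, 1)): [5, 6, 7, 9, 3, 4, 0, 8, 1, 2]
After 3 (swap(6, 7)): [5, 6, 7, 9, 3, 4, 8, 0, 1, 2]
After 4 (reverse(4, 8)): [5, 6, 7, 9, 1, 0, 8, 4, 3, 2]
After 5 (swap(8, 4)): [5, 6, 7, 9, 3, 0, 8, 4, 1, 2]
After 6 (swap(1, 3)): [5, 9, 7, 6, 3, 0, 8, 4, 1, 2]
After 7 (swap(9, 1)): [5, 2, 7, 6, 3, 0, 8, 4, 1, 9]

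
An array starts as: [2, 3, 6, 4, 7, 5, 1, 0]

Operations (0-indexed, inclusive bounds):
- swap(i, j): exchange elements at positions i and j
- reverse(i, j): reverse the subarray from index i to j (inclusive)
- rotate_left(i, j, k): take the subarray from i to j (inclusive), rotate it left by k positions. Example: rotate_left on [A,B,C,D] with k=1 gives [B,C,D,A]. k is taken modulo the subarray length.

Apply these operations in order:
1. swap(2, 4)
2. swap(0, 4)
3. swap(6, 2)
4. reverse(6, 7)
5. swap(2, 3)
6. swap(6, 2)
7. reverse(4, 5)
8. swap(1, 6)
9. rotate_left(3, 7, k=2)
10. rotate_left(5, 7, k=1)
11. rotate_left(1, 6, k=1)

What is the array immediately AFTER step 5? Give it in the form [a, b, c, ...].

Answer: [6, 3, 4, 1, 2, 5, 0, 7]

Derivation:
After 1 (swap(2, 4)): [2, 3, 7, 4, 6, 5, 1, 0]
After 2 (swap(0, 4)): [6, 3, 7, 4, 2, 5, 1, 0]
After 3 (swap(6, 2)): [6, 3, 1, 4, 2, 5, 7, 0]
After 4 (reverse(6, 7)): [6, 3, 1, 4, 2, 5, 0, 7]
After 5 (swap(2, 3)): [6, 3, 4, 1, 2, 5, 0, 7]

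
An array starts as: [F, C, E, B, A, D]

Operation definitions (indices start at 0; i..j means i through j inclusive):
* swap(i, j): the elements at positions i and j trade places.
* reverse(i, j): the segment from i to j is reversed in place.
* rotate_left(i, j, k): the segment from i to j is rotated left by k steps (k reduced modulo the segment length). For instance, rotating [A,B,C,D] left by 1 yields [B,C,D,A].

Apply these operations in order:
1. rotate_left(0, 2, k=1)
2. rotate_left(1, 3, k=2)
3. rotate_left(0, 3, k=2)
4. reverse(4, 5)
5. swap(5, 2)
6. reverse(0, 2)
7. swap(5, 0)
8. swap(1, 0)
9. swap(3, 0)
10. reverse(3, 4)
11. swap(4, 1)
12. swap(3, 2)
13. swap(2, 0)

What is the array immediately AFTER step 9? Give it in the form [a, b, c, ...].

After 1 (rotate_left(0, 2, k=1)): [C, E, F, B, A, D]
After 2 (rotate_left(1, 3, k=2)): [C, B, E, F, A, D]
After 3 (rotate_left(0, 3, k=2)): [E, F, C, B, A, D]
After 4 (reverse(4, 5)): [E, F, C, B, D, A]
After 5 (swap(5, 2)): [E, F, A, B, D, C]
After 6 (reverse(0, 2)): [A, F, E, B, D, C]
After 7 (swap(5, 0)): [C, F, E, B, D, A]
After 8 (swap(1, 0)): [F, C, E, B, D, A]
After 9 (swap(3, 0)): [B, C, E, F, D, A]

Answer: [B, C, E, F, D, A]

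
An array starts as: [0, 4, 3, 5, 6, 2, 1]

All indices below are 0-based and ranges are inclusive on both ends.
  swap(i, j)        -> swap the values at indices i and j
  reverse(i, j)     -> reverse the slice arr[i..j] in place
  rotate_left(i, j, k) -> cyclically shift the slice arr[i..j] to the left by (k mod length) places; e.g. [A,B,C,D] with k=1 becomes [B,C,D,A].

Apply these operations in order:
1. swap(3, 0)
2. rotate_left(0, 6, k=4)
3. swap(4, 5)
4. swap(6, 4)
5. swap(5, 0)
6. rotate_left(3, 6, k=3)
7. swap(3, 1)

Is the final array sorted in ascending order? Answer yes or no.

Answer: no

Derivation:
After 1 (swap(3, 0)): [5, 4, 3, 0, 6, 2, 1]
After 2 (rotate_left(0, 6, k=4)): [6, 2, 1, 5, 4, 3, 0]
After 3 (swap(4, 5)): [6, 2, 1, 5, 3, 4, 0]
After 4 (swap(6, 4)): [6, 2, 1, 5, 0, 4, 3]
After 5 (swap(5, 0)): [4, 2, 1, 5, 0, 6, 3]
After 6 (rotate_left(3, 6, k=3)): [4, 2, 1, 3, 5, 0, 6]
After 7 (swap(3, 1)): [4, 3, 1, 2, 5, 0, 6]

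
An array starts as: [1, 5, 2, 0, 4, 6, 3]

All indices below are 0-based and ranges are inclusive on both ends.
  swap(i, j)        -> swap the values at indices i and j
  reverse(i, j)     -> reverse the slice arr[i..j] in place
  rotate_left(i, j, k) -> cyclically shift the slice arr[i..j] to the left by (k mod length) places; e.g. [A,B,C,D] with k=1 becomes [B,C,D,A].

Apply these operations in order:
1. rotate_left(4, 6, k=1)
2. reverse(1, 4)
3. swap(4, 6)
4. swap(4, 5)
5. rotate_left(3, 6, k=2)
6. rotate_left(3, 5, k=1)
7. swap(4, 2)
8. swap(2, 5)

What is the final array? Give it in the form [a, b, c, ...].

Answer: [1, 6, 4, 5, 0, 2, 3]

Derivation:
After 1 (rotate_left(4, 6, k=1)): [1, 5, 2, 0, 6, 3, 4]
After 2 (reverse(1, 4)): [1, 6, 0, 2, 5, 3, 4]
After 3 (swap(4, 6)): [1, 6, 0, 2, 4, 3, 5]
After 4 (swap(4, 5)): [1, 6, 0, 2, 3, 4, 5]
After 5 (rotate_left(3, 6, k=2)): [1, 6, 0, 4, 5, 2, 3]
After 6 (rotate_left(3, 5, k=1)): [1, 6, 0, 5, 2, 4, 3]
After 7 (swap(4, 2)): [1, 6, 2, 5, 0, 4, 3]
After 8 (swap(2, 5)): [1, 6, 4, 5, 0, 2, 3]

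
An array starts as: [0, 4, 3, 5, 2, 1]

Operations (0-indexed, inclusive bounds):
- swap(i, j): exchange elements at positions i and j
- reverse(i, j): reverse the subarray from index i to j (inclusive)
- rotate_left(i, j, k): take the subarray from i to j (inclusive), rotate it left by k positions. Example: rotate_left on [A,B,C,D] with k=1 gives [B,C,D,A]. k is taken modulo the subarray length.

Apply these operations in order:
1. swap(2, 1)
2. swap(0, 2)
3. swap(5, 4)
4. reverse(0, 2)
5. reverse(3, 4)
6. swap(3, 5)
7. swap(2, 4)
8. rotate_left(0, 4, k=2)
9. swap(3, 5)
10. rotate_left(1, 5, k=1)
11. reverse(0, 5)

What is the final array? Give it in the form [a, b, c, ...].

After 1 (swap(2, 1)): [0, 3, 4, 5, 2, 1]
After 2 (swap(0, 2)): [4, 3, 0, 5, 2, 1]
After 3 (swap(5, 4)): [4, 3, 0, 5, 1, 2]
After 4 (reverse(0, 2)): [0, 3, 4, 5, 1, 2]
After 5 (reverse(3, 4)): [0, 3, 4, 1, 5, 2]
After 6 (swap(3, 5)): [0, 3, 4, 2, 5, 1]
After 7 (swap(2, 4)): [0, 3, 5, 2, 4, 1]
After 8 (rotate_left(0, 4, k=2)): [5, 2, 4, 0, 3, 1]
After 9 (swap(3, 5)): [5, 2, 4, 1, 3, 0]
After 10 (rotate_left(1, 5, k=1)): [5, 4, 1, 3, 0, 2]
After 11 (reverse(0, 5)): [2, 0, 3, 1, 4, 5]

Answer: [2, 0, 3, 1, 4, 5]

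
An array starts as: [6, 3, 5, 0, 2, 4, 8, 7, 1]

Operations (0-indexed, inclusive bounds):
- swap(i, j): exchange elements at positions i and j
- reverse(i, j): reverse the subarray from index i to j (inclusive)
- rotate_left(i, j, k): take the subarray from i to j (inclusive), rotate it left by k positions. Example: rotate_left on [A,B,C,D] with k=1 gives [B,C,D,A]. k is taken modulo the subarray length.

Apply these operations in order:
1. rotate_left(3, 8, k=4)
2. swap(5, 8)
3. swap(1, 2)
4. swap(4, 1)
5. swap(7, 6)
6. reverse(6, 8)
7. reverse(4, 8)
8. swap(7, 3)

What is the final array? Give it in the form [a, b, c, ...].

Answer: [6, 1, 3, 8, 4, 2, 0, 7, 5]

Derivation:
After 1 (rotate_left(3, 8, k=4)): [6, 3, 5, 7, 1, 0, 2, 4, 8]
After 2 (swap(5, 8)): [6, 3, 5, 7, 1, 8, 2, 4, 0]
After 3 (swap(1, 2)): [6, 5, 3, 7, 1, 8, 2, 4, 0]
After 4 (swap(4, 1)): [6, 1, 3, 7, 5, 8, 2, 4, 0]
After 5 (swap(7, 6)): [6, 1, 3, 7, 5, 8, 4, 2, 0]
After 6 (reverse(6, 8)): [6, 1, 3, 7, 5, 8, 0, 2, 4]
After 7 (reverse(4, 8)): [6, 1, 3, 7, 4, 2, 0, 8, 5]
After 8 (swap(7, 3)): [6, 1, 3, 8, 4, 2, 0, 7, 5]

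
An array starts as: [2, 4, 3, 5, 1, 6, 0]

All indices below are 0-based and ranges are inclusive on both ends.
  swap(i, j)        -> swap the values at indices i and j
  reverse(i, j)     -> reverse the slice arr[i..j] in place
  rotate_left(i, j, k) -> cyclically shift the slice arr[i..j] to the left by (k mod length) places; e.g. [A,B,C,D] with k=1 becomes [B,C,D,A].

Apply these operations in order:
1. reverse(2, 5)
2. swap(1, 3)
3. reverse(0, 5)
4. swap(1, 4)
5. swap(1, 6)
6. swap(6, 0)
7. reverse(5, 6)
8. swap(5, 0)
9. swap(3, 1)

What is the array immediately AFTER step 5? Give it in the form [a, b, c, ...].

After 1 (reverse(2, 5)): [2, 4, 6, 1, 5, 3, 0]
After 2 (swap(1, 3)): [2, 1, 6, 4, 5, 3, 0]
After 3 (reverse(0, 5)): [3, 5, 4, 6, 1, 2, 0]
After 4 (swap(1, 4)): [3, 1, 4, 6, 5, 2, 0]
After 5 (swap(1, 6)): [3, 0, 4, 6, 5, 2, 1]

Answer: [3, 0, 4, 6, 5, 2, 1]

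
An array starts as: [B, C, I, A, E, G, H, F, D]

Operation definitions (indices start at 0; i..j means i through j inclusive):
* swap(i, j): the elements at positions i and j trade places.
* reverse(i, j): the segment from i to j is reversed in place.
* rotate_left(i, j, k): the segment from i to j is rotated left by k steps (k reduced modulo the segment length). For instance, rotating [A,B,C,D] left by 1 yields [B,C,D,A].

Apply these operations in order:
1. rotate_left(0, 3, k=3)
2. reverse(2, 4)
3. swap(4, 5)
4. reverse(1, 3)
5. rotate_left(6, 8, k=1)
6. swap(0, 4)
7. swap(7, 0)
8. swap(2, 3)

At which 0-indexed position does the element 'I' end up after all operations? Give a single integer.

Answer: 1

Derivation:
After 1 (rotate_left(0, 3, k=3)): [A, B, C, I, E, G, H, F, D]
After 2 (reverse(2, 4)): [A, B, E, I, C, G, H, F, D]
After 3 (swap(4, 5)): [A, B, E, I, G, C, H, F, D]
After 4 (reverse(1, 3)): [A, I, E, B, G, C, H, F, D]
After 5 (rotate_left(6, 8, k=1)): [A, I, E, B, G, C, F, D, H]
After 6 (swap(0, 4)): [G, I, E, B, A, C, F, D, H]
After 7 (swap(7, 0)): [D, I, E, B, A, C, F, G, H]
After 8 (swap(2, 3)): [D, I, B, E, A, C, F, G, H]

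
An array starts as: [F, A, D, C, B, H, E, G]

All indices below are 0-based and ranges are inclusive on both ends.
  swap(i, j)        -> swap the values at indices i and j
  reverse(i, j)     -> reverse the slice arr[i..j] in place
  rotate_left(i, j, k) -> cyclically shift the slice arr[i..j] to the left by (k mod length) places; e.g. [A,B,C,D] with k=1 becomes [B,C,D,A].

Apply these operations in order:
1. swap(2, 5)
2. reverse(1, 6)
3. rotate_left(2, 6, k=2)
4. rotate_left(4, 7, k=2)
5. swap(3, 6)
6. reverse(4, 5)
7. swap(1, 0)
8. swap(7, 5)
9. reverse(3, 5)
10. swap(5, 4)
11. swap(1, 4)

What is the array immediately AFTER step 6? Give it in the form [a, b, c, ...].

Answer: [F, E, C, A, G, B, H, D]

Derivation:
After 1 (swap(2, 5)): [F, A, H, C, B, D, E, G]
After 2 (reverse(1, 6)): [F, E, D, B, C, H, A, G]
After 3 (rotate_left(2, 6, k=2)): [F, E, C, H, A, D, B, G]
After 4 (rotate_left(4, 7, k=2)): [F, E, C, H, B, G, A, D]
After 5 (swap(3, 6)): [F, E, C, A, B, G, H, D]
After 6 (reverse(4, 5)): [F, E, C, A, G, B, H, D]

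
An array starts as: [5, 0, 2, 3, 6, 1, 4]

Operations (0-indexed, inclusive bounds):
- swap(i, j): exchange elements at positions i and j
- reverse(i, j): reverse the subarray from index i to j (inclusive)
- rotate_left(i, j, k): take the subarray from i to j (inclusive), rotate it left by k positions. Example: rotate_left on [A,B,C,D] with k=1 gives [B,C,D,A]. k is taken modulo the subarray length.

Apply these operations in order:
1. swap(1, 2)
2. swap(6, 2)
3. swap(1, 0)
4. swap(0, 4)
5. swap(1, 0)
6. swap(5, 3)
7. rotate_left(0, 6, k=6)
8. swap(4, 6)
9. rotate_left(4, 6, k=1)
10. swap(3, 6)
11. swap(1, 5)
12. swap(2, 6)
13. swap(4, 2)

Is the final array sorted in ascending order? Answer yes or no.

After 1 (swap(1, 2)): [5, 2, 0, 3, 6, 1, 4]
After 2 (swap(6, 2)): [5, 2, 4, 3, 6, 1, 0]
After 3 (swap(1, 0)): [2, 5, 4, 3, 6, 1, 0]
After 4 (swap(0, 4)): [6, 5, 4, 3, 2, 1, 0]
After 5 (swap(1, 0)): [5, 6, 4, 3, 2, 1, 0]
After 6 (swap(5, 3)): [5, 6, 4, 1, 2, 3, 0]
After 7 (rotate_left(0, 6, k=6)): [0, 5, 6, 4, 1, 2, 3]
After 8 (swap(4, 6)): [0, 5, 6, 4, 3, 2, 1]
After 9 (rotate_left(4, 6, k=1)): [0, 5, 6, 4, 2, 1, 3]
After 10 (swap(3, 6)): [0, 5, 6, 3, 2, 1, 4]
After 11 (swap(1, 5)): [0, 1, 6, 3, 2, 5, 4]
After 12 (swap(2, 6)): [0, 1, 4, 3, 2, 5, 6]
After 13 (swap(4, 2)): [0, 1, 2, 3, 4, 5, 6]

Answer: yes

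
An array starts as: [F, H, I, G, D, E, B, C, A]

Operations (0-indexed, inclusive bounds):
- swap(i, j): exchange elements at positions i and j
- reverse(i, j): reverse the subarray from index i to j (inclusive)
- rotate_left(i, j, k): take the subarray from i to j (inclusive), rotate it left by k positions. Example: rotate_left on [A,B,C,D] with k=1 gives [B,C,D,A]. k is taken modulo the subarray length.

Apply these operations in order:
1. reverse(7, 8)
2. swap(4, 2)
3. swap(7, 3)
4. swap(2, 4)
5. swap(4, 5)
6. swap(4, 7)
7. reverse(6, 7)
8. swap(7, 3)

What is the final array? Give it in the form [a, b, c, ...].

Answer: [F, H, I, B, G, D, E, A, C]

Derivation:
After 1 (reverse(7, 8)): [F, H, I, G, D, E, B, A, C]
After 2 (swap(4, 2)): [F, H, D, G, I, E, B, A, C]
After 3 (swap(7, 3)): [F, H, D, A, I, E, B, G, C]
After 4 (swap(2, 4)): [F, H, I, A, D, E, B, G, C]
After 5 (swap(4, 5)): [F, H, I, A, E, D, B, G, C]
After 6 (swap(4, 7)): [F, H, I, A, G, D, B, E, C]
After 7 (reverse(6, 7)): [F, H, I, A, G, D, E, B, C]
After 8 (swap(7, 3)): [F, H, I, B, G, D, E, A, C]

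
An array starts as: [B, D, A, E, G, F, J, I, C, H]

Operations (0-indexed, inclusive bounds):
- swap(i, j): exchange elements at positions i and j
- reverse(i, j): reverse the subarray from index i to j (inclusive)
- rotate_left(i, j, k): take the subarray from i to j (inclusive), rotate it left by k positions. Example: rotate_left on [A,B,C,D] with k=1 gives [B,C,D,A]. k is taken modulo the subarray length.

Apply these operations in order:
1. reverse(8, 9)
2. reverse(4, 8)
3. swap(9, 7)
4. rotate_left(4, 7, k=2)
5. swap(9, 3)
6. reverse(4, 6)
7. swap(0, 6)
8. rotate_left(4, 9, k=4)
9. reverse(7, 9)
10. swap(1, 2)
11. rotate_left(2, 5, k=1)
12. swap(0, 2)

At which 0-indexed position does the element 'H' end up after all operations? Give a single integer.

Answer: 6

Derivation:
After 1 (reverse(8, 9)): [B, D, A, E, G, F, J, I, H, C]
After 2 (reverse(4, 8)): [B, D, A, E, H, I, J, F, G, C]
After 3 (swap(9, 7)): [B, D, A, E, H, I, J, C, G, F]
After 4 (rotate_left(4, 7, k=2)): [B, D, A, E, J, C, H, I, G, F]
After 5 (swap(9, 3)): [B, D, A, F, J, C, H, I, G, E]
After 6 (reverse(4, 6)): [B, D, A, F, H, C, J, I, G, E]
After 7 (swap(0, 6)): [J, D, A, F, H, C, B, I, G, E]
After 8 (rotate_left(4, 9, k=4)): [J, D, A, F, G, E, H, C, B, I]
After 9 (reverse(7, 9)): [J, D, A, F, G, E, H, I, B, C]
After 10 (swap(1, 2)): [J, A, D, F, G, E, H, I, B, C]
After 11 (rotate_left(2, 5, k=1)): [J, A, F, G, E, D, H, I, B, C]
After 12 (swap(0, 2)): [F, A, J, G, E, D, H, I, B, C]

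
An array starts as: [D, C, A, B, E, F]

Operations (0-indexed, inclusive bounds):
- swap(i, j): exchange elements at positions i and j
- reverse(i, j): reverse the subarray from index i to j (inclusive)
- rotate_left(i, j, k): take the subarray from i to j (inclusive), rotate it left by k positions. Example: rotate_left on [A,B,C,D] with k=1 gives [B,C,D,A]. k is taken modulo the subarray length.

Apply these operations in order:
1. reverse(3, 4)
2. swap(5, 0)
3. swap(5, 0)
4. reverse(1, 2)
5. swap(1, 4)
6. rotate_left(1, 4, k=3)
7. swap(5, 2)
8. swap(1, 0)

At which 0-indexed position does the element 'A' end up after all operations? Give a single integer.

After 1 (reverse(3, 4)): [D, C, A, E, B, F]
After 2 (swap(5, 0)): [F, C, A, E, B, D]
After 3 (swap(5, 0)): [D, C, A, E, B, F]
After 4 (reverse(1, 2)): [D, A, C, E, B, F]
After 5 (swap(1, 4)): [D, B, C, E, A, F]
After 6 (rotate_left(1, 4, k=3)): [D, A, B, C, E, F]
After 7 (swap(5, 2)): [D, A, F, C, E, B]
After 8 (swap(1, 0)): [A, D, F, C, E, B]

Answer: 0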